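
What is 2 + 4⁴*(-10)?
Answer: -2558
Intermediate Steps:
2 + 4⁴*(-10) = 2 + 256*(-10) = 2 - 2560 = -2558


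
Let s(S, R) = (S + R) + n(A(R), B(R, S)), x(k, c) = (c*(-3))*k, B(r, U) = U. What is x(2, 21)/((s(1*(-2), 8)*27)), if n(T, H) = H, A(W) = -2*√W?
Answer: -7/6 ≈ -1.1667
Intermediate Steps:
x(k, c) = -3*c*k (x(k, c) = (-3*c)*k = -3*c*k)
s(S, R) = R + 2*S (s(S, R) = (S + R) + S = (R + S) + S = R + 2*S)
x(2, 21)/((s(1*(-2), 8)*27)) = (-3*21*2)/(((8 + 2*(1*(-2)))*27)) = -126*1/(27*(8 + 2*(-2))) = -126*1/(27*(8 - 4)) = -126/(4*27) = -126/108 = -126*1/108 = -7/6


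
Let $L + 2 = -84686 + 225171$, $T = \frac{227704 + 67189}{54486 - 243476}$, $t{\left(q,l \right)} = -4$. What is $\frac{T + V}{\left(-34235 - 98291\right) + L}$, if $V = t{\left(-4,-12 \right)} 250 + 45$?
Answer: $- \frac{180780343}{1503793430} \approx -0.12022$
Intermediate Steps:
$T = - \frac{294893}{188990}$ ($T = \frac{294893}{-188990} = 294893 \left(- \frac{1}{188990}\right) = - \frac{294893}{188990} \approx -1.5604$)
$V = -955$ ($V = \left(-4\right) 250 + 45 = -1000 + 45 = -955$)
$L = 140483$ ($L = -2 + \left(-84686 + 225171\right) = -2 + 140485 = 140483$)
$\frac{T + V}{\left(-34235 - 98291\right) + L} = \frac{- \frac{294893}{188990} - 955}{\left(-34235 - 98291\right) + 140483} = - \frac{180780343}{188990 \left(\left(-34235 - 98291\right) + 140483\right)} = - \frac{180780343}{188990 \left(-132526 + 140483\right)} = - \frac{180780343}{188990 \cdot 7957} = \left(- \frac{180780343}{188990}\right) \frac{1}{7957} = - \frac{180780343}{1503793430}$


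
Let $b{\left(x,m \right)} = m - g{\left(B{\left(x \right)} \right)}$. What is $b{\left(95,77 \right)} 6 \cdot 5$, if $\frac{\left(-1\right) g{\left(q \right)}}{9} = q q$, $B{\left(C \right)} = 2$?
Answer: $3390$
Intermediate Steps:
$g{\left(q \right)} = - 9 q^{2}$ ($g{\left(q \right)} = - 9 q q = - 9 q^{2}$)
$b{\left(x,m \right)} = 36 + m$ ($b{\left(x,m \right)} = m - - 9 \cdot 2^{2} = m - \left(-9\right) 4 = m - -36 = m + 36 = 36 + m$)
$b{\left(95,77 \right)} 6 \cdot 5 = \left(36 + 77\right) 6 \cdot 5 = 113 \cdot 30 = 3390$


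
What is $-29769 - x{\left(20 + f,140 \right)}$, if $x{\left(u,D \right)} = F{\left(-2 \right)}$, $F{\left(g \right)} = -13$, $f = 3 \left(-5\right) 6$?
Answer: $-29756$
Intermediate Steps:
$f = -90$ ($f = \left(-15\right) 6 = -90$)
$x{\left(u,D \right)} = -13$
$-29769 - x{\left(20 + f,140 \right)} = -29769 - -13 = -29769 + 13 = -29756$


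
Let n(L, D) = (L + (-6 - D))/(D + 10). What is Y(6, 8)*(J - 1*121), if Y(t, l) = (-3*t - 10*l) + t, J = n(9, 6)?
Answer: 44597/4 ≈ 11149.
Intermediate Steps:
n(L, D) = (-6 + L - D)/(10 + D)
J = -3/16 (J = (-6 + 9 - 1*6)/(10 + 6) = (-6 + 9 - 6)/16 = (1/16)*(-3) = -3/16 ≈ -0.18750)
Y(t, l) = -10*l - 2*t (Y(t, l) = (-10*l - 3*t) + t = -10*l - 2*t)
Y(6, 8)*(J - 1*121) = (-10*8 - 2*6)*(-3/16 - 1*121) = (-80 - 12)*(-3/16 - 121) = -92*(-1939/16) = 44597/4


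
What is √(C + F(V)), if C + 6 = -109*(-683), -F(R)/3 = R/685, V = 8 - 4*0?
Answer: √34929561785/685 ≈ 272.84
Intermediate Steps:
V = 8 (V = 8 + 0 = 8)
F(R) = -3*R/685
C = 74441 (C = -6 - 109*(-683) = -6 + 74447 = 74441)
√(C + F(V)) = √(74441 - 3/685*8) = √(74441 - 24/685) = √(50992061/685) = √34929561785/685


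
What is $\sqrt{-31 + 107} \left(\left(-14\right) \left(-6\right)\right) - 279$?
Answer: $-279 + 168 \sqrt{19} \approx 453.29$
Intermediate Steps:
$\sqrt{-31 + 107} \left(\left(-14\right) \left(-6\right)\right) - 279 = \sqrt{76} \cdot 84 - 279 = 2 \sqrt{19} \cdot 84 - 279 = 168 \sqrt{19} - 279 = -279 + 168 \sqrt{19}$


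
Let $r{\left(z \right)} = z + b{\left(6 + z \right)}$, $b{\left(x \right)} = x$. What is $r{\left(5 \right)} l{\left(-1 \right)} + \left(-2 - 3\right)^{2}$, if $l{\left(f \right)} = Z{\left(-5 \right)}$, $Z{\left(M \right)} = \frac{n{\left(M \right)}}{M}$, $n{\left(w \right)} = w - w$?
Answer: $25$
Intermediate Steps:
$n{\left(w \right)} = 0$
$Z{\left(M \right)} = 0$ ($Z{\left(M \right)} = \frac{0}{M} = 0$)
$l{\left(f \right)} = 0$
$r{\left(z \right)} = 6 + 2 z$ ($r{\left(z \right)} = z + \left(6 + z\right) = 6 + 2 z$)
$r{\left(5 \right)} l{\left(-1 \right)} + \left(-2 - 3\right)^{2} = \left(6 + 2 \cdot 5\right) 0 + \left(-2 - 3\right)^{2} = \left(6 + 10\right) 0 + \left(-5\right)^{2} = 16 \cdot 0 + 25 = 0 + 25 = 25$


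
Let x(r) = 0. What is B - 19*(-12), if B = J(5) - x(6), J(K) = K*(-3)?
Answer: 213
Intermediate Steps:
J(K) = -3*K
B = -15 (B = -3*5 - 1*0 = -15 + 0 = -15)
B - 19*(-12) = -15 - 19*(-12) = -15 + 228 = 213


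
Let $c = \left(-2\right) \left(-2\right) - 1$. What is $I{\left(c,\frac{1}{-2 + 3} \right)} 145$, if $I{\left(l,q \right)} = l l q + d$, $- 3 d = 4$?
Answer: $\frac{3335}{3} \approx 1111.7$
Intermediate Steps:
$d = - \frac{4}{3}$ ($d = \left(- \frac{1}{3}\right) 4 = - \frac{4}{3} \approx -1.3333$)
$c = 3$ ($c = 4 - 1 = 3$)
$I{\left(l,q \right)} = - \frac{4}{3} + q l^{2}$ ($I{\left(l,q \right)} = l l q - \frac{4}{3} = l^{2} q - \frac{4}{3} = q l^{2} - \frac{4}{3} = - \frac{4}{3} + q l^{2}$)
$I{\left(c,\frac{1}{-2 + 3} \right)} 145 = \left(- \frac{4}{3} + \frac{3^{2}}{-2 + 3}\right) 145 = \left(- \frac{4}{3} + 1^{-1} \cdot 9\right) 145 = \left(- \frac{4}{3} + 1 \cdot 9\right) 145 = \left(- \frac{4}{3} + 9\right) 145 = \frac{23}{3} \cdot 145 = \frac{3335}{3}$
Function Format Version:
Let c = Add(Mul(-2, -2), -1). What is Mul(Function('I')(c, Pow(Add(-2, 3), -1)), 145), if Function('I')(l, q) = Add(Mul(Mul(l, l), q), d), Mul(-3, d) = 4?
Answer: Rational(3335, 3) ≈ 1111.7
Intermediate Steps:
d = Rational(-4, 3) (d = Mul(Rational(-1, 3), 4) = Rational(-4, 3) ≈ -1.3333)
c = 3 (c = Add(4, -1) = 3)
Function('I')(l, q) = Add(Rational(-4, 3), Mul(q, Pow(l, 2))) (Function('I')(l, q) = Add(Mul(Mul(l, l), q), Rational(-4, 3)) = Add(Mul(Pow(l, 2), q), Rational(-4, 3)) = Add(Mul(q, Pow(l, 2)), Rational(-4, 3)) = Add(Rational(-4, 3), Mul(q, Pow(l, 2))))
Mul(Function('I')(c, Pow(Add(-2, 3), -1)), 145) = Mul(Add(Rational(-4, 3), Mul(Pow(Add(-2, 3), -1), Pow(3, 2))), 145) = Mul(Add(Rational(-4, 3), Mul(Pow(1, -1), 9)), 145) = Mul(Add(Rational(-4, 3), Mul(1, 9)), 145) = Mul(Add(Rational(-4, 3), 9), 145) = Mul(Rational(23, 3), 145) = Rational(3335, 3)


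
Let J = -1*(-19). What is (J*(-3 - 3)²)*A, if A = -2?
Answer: -1368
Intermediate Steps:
J = 19
(J*(-3 - 3)²)*A = (19*(-3 - 3)²)*(-2) = (19*(-6)²)*(-2) = (19*36)*(-2) = 684*(-2) = -1368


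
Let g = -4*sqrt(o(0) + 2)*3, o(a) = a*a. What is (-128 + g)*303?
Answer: -38784 - 3636*sqrt(2) ≈ -43926.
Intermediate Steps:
o(a) = a**2
g = -12*sqrt(2) (g = -4*sqrt(0**2 + 2)*3 = -4*sqrt(0 + 2)*3 = -4*sqrt(2)*3 = -12*sqrt(2) ≈ -16.971)
(-128 + g)*303 = (-128 - 12*sqrt(2))*303 = -38784 - 3636*sqrt(2)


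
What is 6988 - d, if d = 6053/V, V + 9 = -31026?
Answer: 216878633/31035 ≈ 6988.2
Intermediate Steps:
V = -31035 (V = -9 - 31026 = -31035)
d = -6053/31035 (d = 6053/(-31035) = 6053*(-1/31035) = -6053/31035 ≈ -0.19504)
6988 - d = 6988 - 1*(-6053/31035) = 6988 + 6053/31035 = 216878633/31035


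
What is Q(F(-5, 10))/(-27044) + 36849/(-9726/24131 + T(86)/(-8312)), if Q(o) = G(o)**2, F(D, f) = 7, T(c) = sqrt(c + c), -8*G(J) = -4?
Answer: -16159104438249960545268797/176743671039485431888 + 89176800119675484*sqrt(43)/1633852897495613 ≈ -91069.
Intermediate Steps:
G(J) = 1/2 (G(J) = -1/8*(-4) = 1/2)
T(c) = sqrt(2)*sqrt(c) (T(c) = sqrt(2*c) = sqrt(2)*sqrt(c))
Q(o) = 1/4 (Q(o) = (1/2)**2 = 1/4)
Q(F(-5, 10))/(-27044) + 36849/(-9726/24131 + T(86)/(-8312)) = (1/4)/(-27044) + 36849/(-9726/24131 + (sqrt(2)*sqrt(86))/(-8312)) = (1/4)*(-1/27044) + 36849/(-9726*1/24131 + (2*sqrt(43))*(-1/8312)) = -1/108176 + 36849/(-9726/24131 - sqrt(43)/4156)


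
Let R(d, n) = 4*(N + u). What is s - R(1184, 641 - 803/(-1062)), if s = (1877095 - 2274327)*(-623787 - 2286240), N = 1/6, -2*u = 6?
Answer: 3467867535826/3 ≈ 1.1560e+12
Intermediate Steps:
u = -3 (u = -½*6 = -3)
N = ⅙ ≈ 0.16667
R(d, n) = -34/3 (R(d, n) = 4*(⅙ - 3) = 4*(-17/6) = -34/3)
s = 1155955845264 (s = -397232*(-2910027) = 1155955845264)
s - R(1184, 641 - 803/(-1062)) = 1155955845264 - 1*(-34/3) = 1155955845264 + 34/3 = 3467867535826/3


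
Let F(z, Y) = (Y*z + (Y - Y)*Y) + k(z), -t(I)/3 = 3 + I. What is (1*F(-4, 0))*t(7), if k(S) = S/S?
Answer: -30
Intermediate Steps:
t(I) = -9 - 3*I (t(I) = -3*(3 + I) = -9 - 3*I)
k(S) = 1
F(z, Y) = 1 + Y*z (F(z, Y) = (Y*z + (Y - Y)*Y) + 1 = (Y*z + 0*Y) + 1 = (Y*z + 0) + 1 = Y*z + 1 = 1 + Y*z)
(1*F(-4, 0))*t(7) = (1*(1 + 0*(-4)))*(-9 - 3*7) = (1*(1 + 0))*(-9 - 21) = (1*1)*(-30) = 1*(-30) = -30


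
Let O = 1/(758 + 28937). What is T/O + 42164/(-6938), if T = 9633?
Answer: 992314141433/3469 ≈ 2.8605e+8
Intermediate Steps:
O = 1/29695 ≈ 3.3676e-5
T/O + 42164/(-6938) = 9633/(1/29695) + 42164/(-6938) = 9633*29695 + 42164*(-1/6938) = 286051935 - 21082/3469 = 992314141433/3469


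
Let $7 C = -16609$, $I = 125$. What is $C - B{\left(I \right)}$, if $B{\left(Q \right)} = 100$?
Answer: $- \frac{17309}{7} \approx -2472.7$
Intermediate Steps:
$C = - \frac{16609}{7}$ ($C = \frac{1}{7} \left(-16609\right) = - \frac{16609}{7} \approx -2372.7$)
$C - B{\left(I \right)} = - \frac{16609}{7} - 100 = - \frac{17309}{7}$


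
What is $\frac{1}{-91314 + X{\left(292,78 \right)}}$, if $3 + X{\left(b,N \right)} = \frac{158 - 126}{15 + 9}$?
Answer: $- \frac{3}{273947} \approx -1.0951 \cdot 10^{-5}$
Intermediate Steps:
$X{\left(b,N \right)} = - \frac{5}{3}$ ($X{\left(b,N \right)} = -3 + \frac{158 - 126}{15 + 9} = -3 + \frac{32}{24} = -3 + 32 \cdot \frac{1}{24} = -3 + \frac{4}{3} = - \frac{5}{3}$)
$\frac{1}{-91314 + X{\left(292,78 \right)}} = \frac{1}{-91314 - \frac{5}{3}} = \frac{1}{- \frac{273947}{3}} = - \frac{3}{273947}$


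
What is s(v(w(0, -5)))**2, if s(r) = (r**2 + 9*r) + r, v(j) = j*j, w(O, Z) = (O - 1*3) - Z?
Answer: 3136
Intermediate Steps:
w(O, Z) = -3 + O - Z (w(O, Z) = (O - 3) - Z = (-3 + O) - Z = -3 + O - Z)
v(j) = j**2
s(r) = r**2 + 10*r
s(v(w(0, -5)))**2 = ((-3 + 0 - 1*(-5))**2*(10 + (-3 + 0 - 1*(-5))**2))**2 = ((-3 + 0 + 5)**2*(10 + (-3 + 0 + 5)**2))**2 = (2**2*(10 + 2**2))**2 = (4*(10 + 4))**2 = (4*14)**2 = 56**2 = 3136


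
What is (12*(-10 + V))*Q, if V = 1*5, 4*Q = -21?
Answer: 315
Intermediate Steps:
Q = -21/4 (Q = (1/4)*(-21) = -21/4 ≈ -5.2500)
V = 5
(12*(-10 + V))*Q = (12*(-10 + 5))*(-21/4) = (12*(-5))*(-21/4) = -60*(-21/4) = 315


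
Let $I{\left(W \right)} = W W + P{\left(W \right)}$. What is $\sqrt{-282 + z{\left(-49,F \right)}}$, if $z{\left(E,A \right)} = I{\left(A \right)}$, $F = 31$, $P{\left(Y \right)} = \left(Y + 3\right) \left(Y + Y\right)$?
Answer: $\sqrt{2787} \approx 52.792$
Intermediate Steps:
$P{\left(Y \right)} = 2 Y \left(3 + Y\right)$ ($P{\left(Y \right)} = \left(3 + Y\right) 2 Y = 2 Y \left(3 + Y\right)$)
$I{\left(W \right)} = W^{2} + 2 W \left(3 + W\right)$ ($I{\left(W \right)} = W W + 2 W \left(3 + W\right) = W^{2} + 2 W \left(3 + W\right)$)
$z{\left(E,A \right)} = 3 A \left(2 + A\right)$
$\sqrt{-282 + z{\left(-49,F \right)}} = \sqrt{-282 + 3 \cdot 31 \left(2 + 31\right)} = \sqrt{-282 + 3 \cdot 31 \cdot 33} = \sqrt{-282 + 3069} = \sqrt{2787}$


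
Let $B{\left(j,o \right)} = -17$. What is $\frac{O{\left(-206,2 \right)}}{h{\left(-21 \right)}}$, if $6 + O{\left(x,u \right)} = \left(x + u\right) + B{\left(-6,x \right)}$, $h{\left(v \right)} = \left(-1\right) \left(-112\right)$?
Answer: $- \frac{227}{112} \approx -2.0268$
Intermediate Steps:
$h{\left(v \right)} = 112$
$O{\left(x,u \right)} = -23 + u + x$ ($O{\left(x,u \right)} = -6 - \left(17 - u - x\right) = -6 + \left(-17 + u + x\right) = -23 + u + x$)
$\frac{O{\left(-206,2 \right)}}{h{\left(-21 \right)}} = \frac{-23 + 2 - 206}{112} = \left(-227\right) \frac{1}{112} = - \frac{227}{112}$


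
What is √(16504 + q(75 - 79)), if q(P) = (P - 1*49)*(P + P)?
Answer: 92*√2 ≈ 130.11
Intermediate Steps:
q(P) = 2*P*(-49 + P) (q(P) = (P - 49)*(2*P) = (-49 + P)*(2*P) = 2*P*(-49 + P))
√(16504 + q(75 - 79)) = √(16504 + 2*(75 - 79)*(-49 + (75 - 79))) = √(16504 + 2*(-4)*(-49 - 4)) = √(16504 + 2*(-4)*(-53)) = √(16504 + 424) = √16928 = 92*√2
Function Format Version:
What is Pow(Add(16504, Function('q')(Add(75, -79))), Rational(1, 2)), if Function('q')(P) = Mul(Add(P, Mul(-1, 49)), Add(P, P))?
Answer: Mul(92, Pow(2, Rational(1, 2))) ≈ 130.11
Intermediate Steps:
Function('q')(P) = Mul(2, P, Add(-49, P)) (Function('q')(P) = Mul(Add(P, -49), Mul(2, P)) = Mul(Add(-49, P), Mul(2, P)) = Mul(2, P, Add(-49, P)))
Pow(Add(16504, Function('q')(Add(75, -79))), Rational(1, 2)) = Pow(Add(16504, Mul(2, Add(75, -79), Add(-49, Add(75, -79)))), Rational(1, 2)) = Pow(Add(16504, Mul(2, -4, Add(-49, -4))), Rational(1, 2)) = Pow(Add(16504, Mul(2, -4, -53)), Rational(1, 2)) = Pow(Add(16504, 424), Rational(1, 2)) = Pow(16928, Rational(1, 2)) = Mul(92, Pow(2, Rational(1, 2)))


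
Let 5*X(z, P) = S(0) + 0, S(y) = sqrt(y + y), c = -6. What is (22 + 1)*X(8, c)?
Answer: 0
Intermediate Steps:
S(y) = sqrt(2)*sqrt(y) (S(y) = sqrt(2*y) = sqrt(2)*sqrt(y))
X(z, P) = 0 (X(z, P) = (sqrt(2)*sqrt(0) + 0)/5 = (sqrt(2)*0 + 0)/5 = (0 + 0)/5 = (1/5)*0 = 0)
(22 + 1)*X(8, c) = (22 + 1)*0 = 23*0 = 0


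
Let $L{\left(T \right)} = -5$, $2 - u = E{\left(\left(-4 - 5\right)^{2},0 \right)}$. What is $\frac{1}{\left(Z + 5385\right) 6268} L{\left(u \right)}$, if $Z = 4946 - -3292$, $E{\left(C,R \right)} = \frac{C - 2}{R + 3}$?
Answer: $- \frac{5}{85388964} \approx -5.8556 \cdot 10^{-8}$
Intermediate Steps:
$E{\left(C,R \right)} = \frac{-2 + C}{3 + R}$
$u = - \frac{73}{3}$ ($u = 2 - \frac{-2 + \left(-4 - 5\right)^{2}}{3 + 0} = 2 - \frac{-2 + \left(-9\right)^{2}}{3} = 2 - \frac{-2 + 81}{3} = 2 - \frac{1}{3} \cdot 79 = 2 - \frac{79}{3} = - \frac{73}{3} \approx -24.333$)
$Z = 8238$ ($Z = 4946 + 3292 = 8238$)
$\frac{1}{\left(Z + 5385\right) 6268} L{\left(u \right)} = \frac{1}{\left(8238 + 5385\right) 6268} \left(-5\right) = \frac{1}{13623} \cdot \frac{1}{6268} \left(-5\right) = \frac{1}{85388964} \left(-5\right) = - \frac{5}{85388964}$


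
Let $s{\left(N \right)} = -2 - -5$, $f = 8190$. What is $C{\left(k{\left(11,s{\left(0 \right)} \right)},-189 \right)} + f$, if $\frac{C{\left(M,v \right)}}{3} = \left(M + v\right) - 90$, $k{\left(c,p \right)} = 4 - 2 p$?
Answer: $7347$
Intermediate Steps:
$s{\left(N \right)} = 3$ ($s{\left(N \right)} = -2 + 5 = 3$)
$C{\left(M,v \right)} = -270 + 3 M + 3 v$ ($C{\left(M,v \right)} = 3 \left(\left(M + v\right) - 90\right) = 3 \left(-90 + M + v\right) = -270 + 3 M + 3 v$)
$C{\left(k{\left(11,s{\left(0 \right)} \right)},-189 \right)} + f = \left(-270 + 3 \left(4 - 6\right) + 3 \left(-189\right)\right) + 8190 = \left(-270 + 3 \left(4 - 6\right) - 567\right) + 8190 = \left(-270 + 3 \left(-2\right) - 567\right) + 8190 = \left(-270 - 6 - 567\right) + 8190 = -843 + 8190 = 7347$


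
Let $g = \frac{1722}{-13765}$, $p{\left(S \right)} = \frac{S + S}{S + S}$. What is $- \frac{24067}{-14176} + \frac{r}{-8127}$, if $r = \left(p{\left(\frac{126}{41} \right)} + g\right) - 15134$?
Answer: $\frac{5645297538577}{1585842965280} \approx 3.5598$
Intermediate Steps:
$p{\left(S \right)} = 1$ ($p{\left(S \right)} = \frac{2 S}{2 S} = 2 S \frac{1}{2 S} = 1$)
$g = - \frac{1722}{13765}$ ($g = 1722 \left(- \frac{1}{13765}\right) = - \frac{1722}{13765} \approx -0.1251$)
$r = - \frac{208307467}{13765}$ ($r = \left(1 - \frac{1722}{13765}\right) - 15134 = \frac{12043}{13765} - 15134 = - \frac{208307467}{13765} \approx -15133.0$)
$- \frac{24067}{-14176} + \frac{r}{-8127} = - \frac{24067}{-14176} - \frac{208307467}{13765 \left(-8127\right)} = \left(-24067\right) \left(- \frac{1}{14176}\right) - - \frac{208307467}{111868155} = \frac{24067}{14176} + \frac{208307467}{111868155} = \frac{5645297538577}{1585842965280}$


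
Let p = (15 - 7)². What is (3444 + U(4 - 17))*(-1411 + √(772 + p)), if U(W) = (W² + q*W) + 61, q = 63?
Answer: -4028405 + 5710*√209 ≈ -3.9459e+6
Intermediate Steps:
p = 64 (p = 8² = 64)
U(W) = 61 + W² + 63*W (U(W) = (W² + 63*W) + 61 = 61 + W² + 63*W)
(3444 + U(4 - 17))*(-1411 + √(772 + p)) = (3444 + (61 + (4 - 17)² + 63*(4 - 17)))*(-1411 + √(772 + 64)) = (3444 + (61 + (-13)² + 63*(-13)))*(-1411 + √836) = (3444 + (61 + 169 - 819))*(-1411 + 2*√209) = (3444 - 589)*(-1411 + 2*√209) = 2855*(-1411 + 2*√209) = -4028405 + 5710*√209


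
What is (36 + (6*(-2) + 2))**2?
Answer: 676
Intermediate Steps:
(36 + (6*(-2) + 2))**2 = (36 + (-12 + 2))**2 = (36 - 10)**2 = 26**2 = 676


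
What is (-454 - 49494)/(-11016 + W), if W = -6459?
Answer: 49948/17475 ≈ 2.8583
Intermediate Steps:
(-454 - 49494)/(-11016 + W) = (-454 - 49494)/(-11016 - 6459) = -49948/(-17475) = -49948*(-1/17475) = 49948/17475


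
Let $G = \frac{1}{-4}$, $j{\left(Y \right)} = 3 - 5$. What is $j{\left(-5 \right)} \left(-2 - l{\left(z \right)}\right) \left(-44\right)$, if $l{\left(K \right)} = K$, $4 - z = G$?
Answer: $-550$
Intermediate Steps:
$j{\left(Y \right)} = -2$
$G = - \frac{1}{4} \approx -0.25$
$z = \frac{17}{4}$ ($z = 4 - - \frac{1}{4} = 4 + \frac{1}{4} = \frac{17}{4} \approx 4.25$)
$j{\left(-5 \right)} \left(-2 - l{\left(z \right)}\right) \left(-44\right) = - 2 \left(-2 - \frac{17}{4}\right) \left(-44\right) = \left(-2\right) \left(- \frac{25}{4}\right) \left(-44\right) = \frac{25}{2} \left(-44\right) = -550$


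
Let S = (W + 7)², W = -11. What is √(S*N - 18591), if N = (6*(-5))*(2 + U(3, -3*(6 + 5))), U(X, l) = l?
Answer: I*√3711 ≈ 60.918*I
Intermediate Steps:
N = 930 (N = (6*(-5))*(2 - 3*(6 + 5)) = -30*(2 - 3*11) = -30*(2 - 33) = -30*(-31) = 930)
S = 16 (S = (-11 + 7)² = (-4)² = 16)
√(S*N - 18591) = √(16*930 - 18591) = √(14880 - 18591) = √(-3711) = I*√3711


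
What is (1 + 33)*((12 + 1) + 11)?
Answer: 816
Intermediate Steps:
(1 + 33)*((12 + 1) + 11) = 34*(13 + 11) = 34*24 = 816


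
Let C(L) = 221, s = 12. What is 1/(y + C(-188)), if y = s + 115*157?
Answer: 1/18288 ≈ 5.4681e-5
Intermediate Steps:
y = 18067 (y = 12 + 115*157 = 12 + 18055 = 18067)
1/(y + C(-188)) = 1/(18067 + 221) = 1/18288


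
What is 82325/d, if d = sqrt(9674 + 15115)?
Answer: 82325*sqrt(24789)/24789 ≈ 522.88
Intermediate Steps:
d = sqrt(24789) ≈ 157.45
82325/d = 82325/(sqrt(24789)) = 82325*(sqrt(24789)/24789) = 82325*sqrt(24789)/24789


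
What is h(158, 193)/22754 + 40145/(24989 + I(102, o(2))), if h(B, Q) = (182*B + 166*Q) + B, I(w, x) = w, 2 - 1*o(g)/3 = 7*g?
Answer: 1221402981/285460307 ≈ 4.2787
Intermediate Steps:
o(g) = 6 - 21*g
h(B, Q) = 166*Q + 183*B (h(B, Q) = (166*Q + 182*B) + B = 166*Q + 183*B)
h(158, 193)/22754 + 40145/(24989 + I(102, o(2))) = (166*193 + 183*158)/22754 + 40145/(24989 + 102) = (32038 + 28914)*(1/22754) + 40145/25091 = 60952*(1/22754) + 40145*(1/25091) = 30476/11377 + 40145/25091 = 1221402981/285460307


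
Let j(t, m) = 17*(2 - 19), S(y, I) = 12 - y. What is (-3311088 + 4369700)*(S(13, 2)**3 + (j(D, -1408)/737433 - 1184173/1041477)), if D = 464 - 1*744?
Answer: -579261456828491812/256006502847 ≈ -2.2627e+6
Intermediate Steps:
D = -280 (D = 464 - 744 = -280)
j(t, m) = -289 (j(t, m) = 17*(-17) = -289)
(-3311088 + 4369700)*(S(13, 2)**3 + (j(D, -1408)/737433 - 1184173/1041477)) = (-3311088 + 4369700)*((12 - 1*13)**3 + (-289/737433 - 1184173/1041477)) = 1058612*((12 - 13)**3 + (-289*1/737433 - 1184173*1/1041477)) = 1058612*((-1)**3 + (-289/737433 - 1184173/1041477)) = 1058612*(-1 - 291183078254/256006502847) = 1058612*(-547189581101/256006502847) = -579261456828491812/256006502847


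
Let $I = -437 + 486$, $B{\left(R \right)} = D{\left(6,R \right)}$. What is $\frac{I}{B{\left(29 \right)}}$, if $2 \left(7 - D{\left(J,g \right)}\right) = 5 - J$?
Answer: $\frac{98}{15} \approx 6.5333$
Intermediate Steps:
$D{\left(J,g \right)} = \frac{9}{2} + \frac{J}{2}$ ($D{\left(J,g \right)} = 7 - \frac{5 - J}{2} = 7 + \left(- \frac{5}{2} + \frac{J}{2}\right) = \frac{9}{2} + \frac{J}{2}$)
$B{\left(R \right)} = \frac{15}{2}$ ($B{\left(R \right)} = \frac{9}{2} + \frac{1}{2} \cdot 6 = \frac{9}{2} + 3 = \frac{15}{2}$)
$I = 49$
$\frac{I}{B{\left(29 \right)}} = \frac{49}{\frac{15}{2}} = 49 \cdot \frac{2}{15} = \frac{98}{15}$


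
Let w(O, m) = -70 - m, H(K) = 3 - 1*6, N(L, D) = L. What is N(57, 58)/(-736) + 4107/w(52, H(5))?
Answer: -3026571/49312 ≈ -61.376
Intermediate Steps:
H(K) = -3 (H(K) = 3 - 6 = -3)
N(57, 58)/(-736) + 4107/w(52, H(5)) = 57/(-736) + 4107/(-70 - 1*(-3)) = 57*(-1/736) + 4107/(-70 + 3) = -57/736 + 4107/(-67) = -57/736 + 4107*(-1/67) = -57/736 - 4107/67 = -3026571/49312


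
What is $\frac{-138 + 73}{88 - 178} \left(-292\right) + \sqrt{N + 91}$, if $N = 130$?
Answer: $- \frac{1898}{9} + \sqrt{221} \approx -196.02$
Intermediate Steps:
$\frac{-138 + 73}{88 - 178} \left(-292\right) + \sqrt{N + 91} = \frac{-138 + 73}{88 - 178} \left(-292\right) + \sqrt{130 + 91} = - \frac{65}{-90} \left(-292\right) + \sqrt{221} = \left(-65\right) \left(- \frac{1}{90}\right) \left(-292\right) + \sqrt{221} = \frac{13}{18} \left(-292\right) + \sqrt{221} = - \frac{1898}{9} + \sqrt{221}$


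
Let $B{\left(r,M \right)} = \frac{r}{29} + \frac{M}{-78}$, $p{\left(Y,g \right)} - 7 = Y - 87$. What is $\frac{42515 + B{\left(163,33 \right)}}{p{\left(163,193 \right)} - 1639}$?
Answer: $- \frac{32060229}{1173224} \approx -27.327$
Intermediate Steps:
$p{\left(Y,g \right)} = -80 + Y$ ($p{\left(Y,g \right)} = 7 + \left(Y - 87\right) = 7 + \left(-87 + Y\right) = -80 + Y$)
$B{\left(r,M \right)} = - \frac{M}{78} + \frac{r}{29}$ ($B{\left(r,M \right)} = r \frac{1}{29} + M \left(- \frac{1}{78}\right) = \frac{r}{29} - \frac{M}{78} = - \frac{M}{78} + \frac{r}{29}$)
$\frac{42515 + B{\left(163,33 \right)}}{p{\left(163,193 \right)} - 1639} = \frac{42515 + \left(\left(- \frac{1}{78}\right) 33 + \frac{1}{29} \cdot 163\right)}{\left(-80 + 163\right) - 1639} = \frac{42515 + \left(- \frac{11}{26} + \frac{163}{29}\right)}{83 - 1639} = \frac{42515 + \frac{3919}{754}}{83 - 1639} = \frac{32060229}{754 \left(-1556\right)} = \frac{32060229}{754} \left(- \frac{1}{1556}\right) = - \frac{32060229}{1173224}$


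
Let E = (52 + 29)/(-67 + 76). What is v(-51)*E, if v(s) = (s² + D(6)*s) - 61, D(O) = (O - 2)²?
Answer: 15516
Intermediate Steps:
D(O) = (-2 + O)²
E = 9 (E = 81/9 = 81*(⅑) = 9)
v(s) = -61 + s² + 16*s (v(s) = (s² + (-2 + 6)²*s) - 61 = (s² + 4²*s) - 61 = (s² + 16*s) - 61 = -61 + s² + 16*s)
v(-51)*E = (-61 + (-51)² + 16*(-51))*9 = (-61 + 2601 - 816)*9 = 1724*9 = 15516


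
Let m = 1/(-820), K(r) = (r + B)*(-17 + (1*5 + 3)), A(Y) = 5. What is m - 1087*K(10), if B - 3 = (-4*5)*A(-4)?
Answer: -697919221/820 ≈ -8.5112e+5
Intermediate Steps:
B = -97 (B = 3 - 4*5*5 = 3 - 20*5 = 3 - 100 = -97)
K(r) = 873 - 9*r (K(r) = (r - 97)*(-17 + (1*5 + 3)) = (-97 + r)*(-17 + (5 + 3)) = (-97 + r)*(-17 + 8) = (-97 + r)*(-9) = 873 - 9*r)
m = -1/820 ≈ -0.0012195
m - 1087*K(10) = -1/820 - 1087*(873 - 9*10) = -1/820 - 1087*(873 - 90) = -1/820 - 1087*783 = -1/820 - 851121 = -697919221/820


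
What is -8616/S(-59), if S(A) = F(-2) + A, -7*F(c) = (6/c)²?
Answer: 30156/211 ≈ 142.92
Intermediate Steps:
F(c) = -36/(7*c²) (F(c) = -36/c²/7 = -36/(7*c²))
S(A) = -9/7 + A (S(A) = -36/7/(-2)² + A = -36/7*¼ + A = -9/7 + A)
-8616/S(-59) = -8616/(-9/7 - 59) = -8616/(-422/7) = -8616*(-7/422) = 30156/211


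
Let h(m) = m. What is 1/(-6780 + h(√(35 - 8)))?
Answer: -2260/15322791 - √3/15322791 ≈ -0.00014761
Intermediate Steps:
1/(-6780 + h(√(35 - 8))) = 1/(-6780 + √(35 - 8)) = 1/(-6780 + √27) = 1/(-6780 + 3*√3)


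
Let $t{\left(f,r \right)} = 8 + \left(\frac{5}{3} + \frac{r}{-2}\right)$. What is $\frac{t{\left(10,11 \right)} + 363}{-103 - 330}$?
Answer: $- \frac{2203}{2598} \approx -0.84796$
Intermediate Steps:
$t{\left(f,r \right)} = \frac{29}{3} - \frac{r}{2}$ ($t{\left(f,r \right)} = 8 + \left(5 \cdot \frac{1}{3} + r \left(- \frac{1}{2}\right)\right) = 8 - \left(- \frac{5}{3} + \frac{r}{2}\right) = \frac{29}{3} - \frac{r}{2}$)
$\frac{t{\left(10,11 \right)} + 363}{-103 - 330} = \frac{\left(\frac{29}{3} - \frac{11}{2}\right) + 363}{-103 - 330} = \frac{\left(\frac{29}{3} - \frac{11}{2}\right) + 363}{-433} = - \frac{\frac{25}{6} + 363}{433} = \left(- \frac{1}{433}\right) \frac{2203}{6} = - \frac{2203}{2598}$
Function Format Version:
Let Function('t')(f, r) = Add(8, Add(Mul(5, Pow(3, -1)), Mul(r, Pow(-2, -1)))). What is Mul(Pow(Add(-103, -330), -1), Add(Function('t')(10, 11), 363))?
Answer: Rational(-2203, 2598) ≈ -0.84796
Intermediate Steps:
Function('t')(f, r) = Add(Rational(29, 3), Mul(Rational(-1, 2), r)) (Function('t')(f, r) = Add(8, Add(Mul(5, Rational(1, 3)), Mul(r, Rational(-1, 2)))) = Add(8, Add(Rational(5, 3), Mul(Rational(-1, 2), r))) = Add(Rational(29, 3), Mul(Rational(-1, 2), r)))
Mul(Pow(Add(-103, -330), -1), Add(Function('t')(10, 11), 363)) = Mul(Pow(Add(-103, -330), -1), Add(Add(Rational(29, 3), Mul(Rational(-1, 2), 11)), 363)) = Mul(Pow(-433, -1), Add(Add(Rational(29, 3), Rational(-11, 2)), 363)) = Mul(Rational(-1, 433), Add(Rational(25, 6), 363)) = Mul(Rational(-1, 433), Rational(2203, 6)) = Rational(-2203, 2598)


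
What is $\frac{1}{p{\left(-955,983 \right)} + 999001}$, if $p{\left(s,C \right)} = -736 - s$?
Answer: $\frac{1}{999220} \approx 1.0008 \cdot 10^{-6}$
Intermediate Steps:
$\frac{1}{p{\left(-955,983 \right)} + 999001} = \frac{1}{\left(-736 - -955\right) + 999001} = \frac{1}{\left(-736 + 955\right) + 999001} = \frac{1}{219 + 999001} = \frac{1}{999220}$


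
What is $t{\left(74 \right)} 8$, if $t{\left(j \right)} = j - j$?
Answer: $0$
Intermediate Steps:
$t{\left(j \right)} = 0$
$t{\left(74 \right)} 8 = 0 \cdot 8 = 0$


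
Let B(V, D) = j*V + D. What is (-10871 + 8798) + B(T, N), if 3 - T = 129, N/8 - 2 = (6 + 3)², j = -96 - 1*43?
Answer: 16105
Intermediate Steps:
j = -139 (j = -96 - 43 = -139)
N = 664 (N = 16 + 8*(6 + 3)² = 16 + 8*9² = 16 + 8*81 = 16 + 648 = 664)
T = -126 (T = 3 - 1*129 = 3 - 129 = -126)
B(V, D) = D - 139*V (B(V, D) = -139*V + D = D - 139*V)
(-10871 + 8798) + B(T, N) = (-10871 + 8798) + (664 - 139*(-126)) = -2073 + (664 + 17514) = -2073 + 18178 = 16105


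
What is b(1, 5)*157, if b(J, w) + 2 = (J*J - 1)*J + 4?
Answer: 314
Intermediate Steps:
b(J, w) = 2 + J*(-1 + J**2) (b(J, w) = -2 + ((J*J - 1)*J + 4) = -2 + ((J**2 - 1)*J + 4) = -2 + ((-1 + J**2)*J + 4) = -2 + (J*(-1 + J**2) + 4) = -2 + (4 + J*(-1 + J**2)) = 2 + J*(-1 + J**2))
b(1, 5)*157 = (2 + 1**3 - 1*1)*157 = (2 + 1 - 1)*157 = 2*157 = 314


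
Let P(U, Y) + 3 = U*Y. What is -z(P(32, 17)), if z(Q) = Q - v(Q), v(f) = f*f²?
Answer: 158339880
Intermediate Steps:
P(U, Y) = -3 + U*Y
v(f) = f³
z(Q) = Q - Q³
-z(P(32, 17)) = -((-3 + 32*17) - (-3 + 32*17)³) = -((-3 + 544) - (-3 + 544)³) = -(541 - 1*541³) = -(541 - 1*158340421) = -(541 - 158340421) = -1*(-158339880) = 158339880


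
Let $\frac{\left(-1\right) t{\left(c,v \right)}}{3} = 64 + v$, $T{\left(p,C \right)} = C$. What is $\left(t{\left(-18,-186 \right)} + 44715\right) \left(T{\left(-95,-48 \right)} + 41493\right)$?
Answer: $1868382045$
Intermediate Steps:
$t{\left(c,v \right)} = -192 - 3 v$ ($t{\left(c,v \right)} = - 3 \left(64 + v\right) = -192 - 3 v$)
$\left(t{\left(-18,-186 \right)} + 44715\right) \left(T{\left(-95,-48 \right)} + 41493\right) = \left(\left(-192 - -558\right) + 44715\right) \left(-48 + 41493\right) = \left(\left(-192 + 558\right) + 44715\right) 41445 = \left(366 + 44715\right) 41445 = 45081 \cdot 41445 = 1868382045$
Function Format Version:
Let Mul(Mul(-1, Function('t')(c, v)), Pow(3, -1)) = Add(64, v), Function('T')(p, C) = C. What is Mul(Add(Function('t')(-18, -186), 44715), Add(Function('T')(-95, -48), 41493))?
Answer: 1868382045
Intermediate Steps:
Function('t')(c, v) = Add(-192, Mul(-3, v)) (Function('t')(c, v) = Mul(-3, Add(64, v)) = Add(-192, Mul(-3, v)))
Mul(Add(Function('t')(-18, -186), 44715), Add(Function('T')(-95, -48), 41493)) = Mul(Add(Add(-192, Mul(-3, -186)), 44715), Add(-48, 41493)) = Mul(Add(Add(-192, 558), 44715), 41445) = Mul(Add(366, 44715), 41445) = Mul(45081, 41445) = 1868382045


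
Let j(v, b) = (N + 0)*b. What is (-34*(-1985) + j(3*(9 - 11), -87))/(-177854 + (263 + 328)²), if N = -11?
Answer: 68447/171427 ≈ 0.39928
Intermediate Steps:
j(v, b) = -11*b (j(v, b) = (-11 + 0)*b = -11*b)
(-34*(-1985) + j(3*(9 - 11), -87))/(-177854 + (263 + 328)²) = (-34*(-1985) - 11*(-87))/(-177854 + (263 + 328)²) = (67490 + 957)/(-177854 + 591²) = 68447/(-177854 + 349281) = 68447/171427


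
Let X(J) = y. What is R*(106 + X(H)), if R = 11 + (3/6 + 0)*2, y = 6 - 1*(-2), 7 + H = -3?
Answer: 1368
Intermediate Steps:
H = -10 (H = -7 - 3 = -10)
y = 8 (y = 6 + 2 = 8)
R = 12 (R = 11 + (3*(⅙) + 0)*2 = 11 + (½ + 0)*2 = 11 + (½)*2 = 11 + 1 = 12)
X(J) = 8
R*(106 + X(H)) = 12*(106 + 8) = 12*114 = 1368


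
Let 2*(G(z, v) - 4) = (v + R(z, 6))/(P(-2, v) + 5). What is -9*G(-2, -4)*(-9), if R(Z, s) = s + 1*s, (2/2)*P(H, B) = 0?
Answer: 1944/5 ≈ 388.80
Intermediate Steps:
P(H, B) = 0
R(Z, s) = 2*s (R(Z, s) = s + s = 2*s)
G(z, v) = 26/5 + v/10 (G(z, v) = 4 + ((v + 2*6)/(0 + 5))/2 = 4 + ((v + 12)/5)/2 = 4 + ((12 + v)*(⅕))/2 = 4 + (12/5 + v/5)/2 = 4 + (6/5 + v/10) = 26/5 + v/10)
-9*G(-2, -4)*(-9) = -9*(26/5 + (⅒)*(-4))*(-9) = -9*(26/5 - ⅖)*(-9) = -9*24/5*(-9) = -216/5*(-9) = 1944/5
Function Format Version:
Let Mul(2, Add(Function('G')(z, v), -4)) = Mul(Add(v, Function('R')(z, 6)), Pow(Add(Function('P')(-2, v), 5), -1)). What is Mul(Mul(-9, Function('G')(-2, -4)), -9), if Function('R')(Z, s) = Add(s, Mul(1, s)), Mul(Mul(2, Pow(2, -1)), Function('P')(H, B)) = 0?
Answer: Rational(1944, 5) ≈ 388.80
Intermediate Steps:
Function('P')(H, B) = 0
Function('R')(Z, s) = Mul(2, s) (Function('R')(Z, s) = Add(s, s) = Mul(2, s))
Function('G')(z, v) = Add(Rational(26, 5), Mul(Rational(1, 10), v)) (Function('G')(z, v) = Add(4, Mul(Rational(1, 2), Mul(Add(v, Mul(2, 6)), Pow(Add(0, 5), -1)))) = Add(4, Mul(Rational(1, 2), Mul(Add(v, 12), Pow(5, -1)))) = Add(4, Mul(Rational(1, 2), Mul(Add(12, v), Rational(1, 5)))) = Add(4, Mul(Rational(1, 2), Add(Rational(12, 5), Mul(Rational(1, 5), v)))) = Add(4, Add(Rational(6, 5), Mul(Rational(1, 10), v))) = Add(Rational(26, 5), Mul(Rational(1, 10), v)))
Mul(Mul(-9, Function('G')(-2, -4)), -9) = Mul(Mul(-9, Add(Rational(26, 5), Mul(Rational(1, 10), -4))), -9) = Mul(Mul(-9, Add(Rational(26, 5), Rational(-2, 5))), -9) = Mul(Mul(-9, Rational(24, 5)), -9) = Mul(Rational(-216, 5), -9) = Rational(1944, 5)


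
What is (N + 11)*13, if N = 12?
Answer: 299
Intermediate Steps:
(N + 11)*13 = (12 + 11)*13 = 23*13 = 299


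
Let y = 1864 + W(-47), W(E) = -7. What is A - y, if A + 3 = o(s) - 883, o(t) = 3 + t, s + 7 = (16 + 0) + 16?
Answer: -2715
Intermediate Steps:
s = 25 (s = -7 + ((16 + 0) + 16) = -7 + (16 + 16) = -7 + 32 = 25)
A = -858 (A = -3 + ((3 + 25) - 883) = -3 + (28 - 883) = -3 - 855 = -858)
y = 1857 (y = 1864 - 7 = 1857)
A - y = -858 - 1*1857 = -858 - 1857 = -2715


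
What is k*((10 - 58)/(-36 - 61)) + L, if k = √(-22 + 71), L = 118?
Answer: 11782/97 ≈ 121.46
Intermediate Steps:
k = 7 (k = √49 = 7)
k*((10 - 58)/(-36 - 61)) + L = 7*((10 - 58)/(-36 - 61)) + 118 = 7*(-48/(-97)) + 118 = 7*(-48*(-1/97)) + 118 = 7*(48/97) + 118 = 336/97 + 118 = 11782/97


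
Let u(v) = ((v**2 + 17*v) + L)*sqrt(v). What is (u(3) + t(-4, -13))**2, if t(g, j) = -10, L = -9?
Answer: 7903 - 1020*sqrt(3) ≈ 6136.3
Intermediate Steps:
u(v) = sqrt(v)*(-9 + v**2 + 17*v) (u(v) = ((v**2 + 17*v) - 9)*sqrt(v) = (-9 + v**2 + 17*v)*sqrt(v) = sqrt(v)*(-9 + v**2 + 17*v))
(u(3) + t(-4, -13))**2 = (sqrt(3)*(-9 + 3**2 + 17*3) - 10)**2 = (sqrt(3)*(-9 + 9 + 51) - 10)**2 = (sqrt(3)*51 - 10)**2 = (51*sqrt(3) - 10)**2 = (-10 + 51*sqrt(3))**2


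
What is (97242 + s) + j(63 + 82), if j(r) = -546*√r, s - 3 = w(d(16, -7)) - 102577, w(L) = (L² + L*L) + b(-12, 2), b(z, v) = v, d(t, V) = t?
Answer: -4818 - 546*√145 ≈ -11393.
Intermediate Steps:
w(L) = 2 + 2*L² (w(L) = (L² + L*L) + 2 = (L² + L²) + 2 = 2*L² + 2 = 2 + 2*L²)
s = -102060 (s = 3 + ((2 + 2*16²) - 102577) = 3 + ((2 + 2*256) - 102577) = 3 + ((2 + 512) - 102577) = 3 + (514 - 102577) = 3 - 102063 = -102060)
(97242 + s) + j(63 + 82) = (97242 - 102060) - 546*√(63 + 82) = -4818 - 546*√145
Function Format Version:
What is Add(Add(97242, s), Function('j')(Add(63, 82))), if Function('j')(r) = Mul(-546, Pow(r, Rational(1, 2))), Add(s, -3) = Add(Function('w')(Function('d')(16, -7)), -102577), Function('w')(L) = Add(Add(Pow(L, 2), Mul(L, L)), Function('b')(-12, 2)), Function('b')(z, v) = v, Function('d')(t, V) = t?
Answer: Add(-4818, Mul(-546, Pow(145, Rational(1, 2)))) ≈ -11393.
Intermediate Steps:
Function('w')(L) = Add(2, Mul(2, Pow(L, 2))) (Function('w')(L) = Add(Add(Pow(L, 2), Mul(L, L)), 2) = Add(Add(Pow(L, 2), Pow(L, 2)), 2) = Add(Mul(2, Pow(L, 2)), 2) = Add(2, Mul(2, Pow(L, 2))))
s = -102060 (s = Add(3, Add(Add(2, Mul(2, Pow(16, 2))), -102577)) = Add(3, Add(Add(2, Mul(2, 256)), -102577)) = Add(3, Add(Add(2, 512), -102577)) = Add(3, Add(514, -102577)) = Add(3, -102063) = -102060)
Add(Add(97242, s), Function('j')(Add(63, 82))) = Add(Add(97242, -102060), Mul(-546, Pow(Add(63, 82), Rational(1, 2)))) = Add(-4818, Mul(-546, Pow(145, Rational(1, 2))))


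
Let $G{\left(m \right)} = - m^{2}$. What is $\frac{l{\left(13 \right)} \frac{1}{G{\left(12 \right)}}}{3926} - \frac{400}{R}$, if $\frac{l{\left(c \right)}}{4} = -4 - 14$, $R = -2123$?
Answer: $\frac{3142923}{16669796} \approx 0.18854$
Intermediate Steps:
$l{\left(c \right)} = -72$ ($l{\left(c \right)} = 4 \left(-4 - 14\right) = 4 \left(-18\right) = -72$)
$\frac{l{\left(13 \right)} \frac{1}{G{\left(12 \right)}}}{3926} - \frac{400}{R} = \frac{\left(-72\right) \frac{1}{\left(-1\right) 12^{2}}}{3926} - \frac{400}{-2123} = - \frac{72}{\left(-1\right) 144} \cdot \frac{1}{3926} - - \frac{400}{2123} = - \frac{72}{-144} \cdot \frac{1}{3926} + \frac{400}{2123} = \left(-72\right) \left(- \frac{1}{144}\right) \frac{1}{3926} + \frac{400}{2123} = \frac{1}{2} \cdot \frac{1}{3926} + \frac{400}{2123} = \frac{1}{7852} + \frac{400}{2123} = \frac{3142923}{16669796}$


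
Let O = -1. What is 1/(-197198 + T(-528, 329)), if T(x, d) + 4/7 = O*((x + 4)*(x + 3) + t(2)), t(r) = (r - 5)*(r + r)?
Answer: -7/3306006 ≈ -2.1174e-6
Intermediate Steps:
t(r) = 2*r*(-5 + r) (t(r) = (-5 + r)*(2*r) = 2*r*(-5 + r))
T(x, d) = 80/7 - (3 + x)*(4 + x) (T(x, d) = -4/7 - ((x + 4)*(x + 3) + 2*2*(-5 + 2)) = -4/7 - ((4 + x)*(3 + x) + 2*2*(-3)) = -4/7 - ((3 + x)*(4 + x) - 12) = -4/7 - (-12 + (3 + x)*(4 + x)) = -4/7 + (12 - (3 + x)*(4 + x)) = 80/7 - (3 + x)*(4 + x))
1/(-197198 + T(-528, 329)) = 1/(-197198 + (-4/7 - 1*(-528)² - 7*(-528))) = 1/(-197198 + (-4/7 - 1*278784 + 3696)) = 1/(-197198 + (-4/7 - 278784 + 3696)) = 1/(-197198 - 1925620/7) = 1/(-3306006/7) = -7/3306006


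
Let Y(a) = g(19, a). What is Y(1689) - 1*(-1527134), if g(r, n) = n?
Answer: 1528823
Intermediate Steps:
Y(a) = a
Y(1689) - 1*(-1527134) = 1689 - 1*(-1527134) = 1689 + 1527134 = 1528823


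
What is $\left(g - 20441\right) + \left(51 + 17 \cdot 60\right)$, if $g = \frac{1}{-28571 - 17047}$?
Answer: $- \frac{883620661}{45618} \approx -19370.0$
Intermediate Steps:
$g = - \frac{1}{45618}$ ($g = \frac{1}{-45618} = - \frac{1}{45618} \approx -2.1921 \cdot 10^{-5}$)
$\left(g - 20441\right) + \left(51 + 17 \cdot 60\right) = \left(- \frac{1}{45618} - 20441\right) + \left(51 + 17 \cdot 60\right) = \left(- \frac{1}{45618} - 20441\right) + \left(51 + 1020\right) = \left(- \frac{1}{45618} - 20441\right) + 1071 = - \frac{932477539}{45618} + 1071 = - \frac{883620661}{45618}$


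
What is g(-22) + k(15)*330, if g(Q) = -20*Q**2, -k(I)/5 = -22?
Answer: 26620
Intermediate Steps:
k(I) = 110 (k(I) = -5*(-22) = 110)
g(-22) + k(15)*330 = -20*(-22)**2 + 110*330 = -20*484 + 36300 = -9680 + 36300 = 26620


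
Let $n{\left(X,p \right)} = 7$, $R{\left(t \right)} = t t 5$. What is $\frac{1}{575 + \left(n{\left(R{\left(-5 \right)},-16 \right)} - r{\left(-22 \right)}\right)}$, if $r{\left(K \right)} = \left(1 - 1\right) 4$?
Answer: $\frac{1}{582} \approx 0.0017182$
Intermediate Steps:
$r{\left(K \right)} = 0$ ($r{\left(K \right)} = 0 \cdot 4 = 0$)
$R{\left(t \right)} = 5 t^{2}$ ($R{\left(t \right)} = t^{2} \cdot 5 = 5 t^{2}$)
$\frac{1}{575 + \left(n{\left(R{\left(-5 \right)},-16 \right)} - r{\left(-22 \right)}\right)} = \frac{1}{575 + \left(7 - 0\right)} = \frac{1}{575 + \left(7 + 0\right)} = \frac{1}{575 + 7} = \frac{1}{582}$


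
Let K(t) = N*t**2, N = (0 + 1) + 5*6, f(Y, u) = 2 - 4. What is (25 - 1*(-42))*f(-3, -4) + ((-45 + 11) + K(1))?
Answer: -137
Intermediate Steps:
f(Y, u) = -2
N = 31 (N = 1 + 30 = 31)
K(t) = 31*t**2
(25 - 1*(-42))*f(-3, -4) + ((-45 + 11) + K(1)) = (25 - 1*(-42))*(-2) + ((-45 + 11) + 31*1**2) = (25 + 42)*(-2) + (-34 + 31*1) = 67*(-2) + (-34 + 31) = -134 - 3 = -137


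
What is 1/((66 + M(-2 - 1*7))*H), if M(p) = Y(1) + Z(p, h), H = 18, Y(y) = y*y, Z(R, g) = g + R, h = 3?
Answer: 1/1098 ≈ 0.00091075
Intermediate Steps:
Z(R, g) = R + g
Y(y) = y**2
M(p) = 4 + p (M(p) = 1**2 + (p + 3) = 1 + (3 + p) = 4 + p)
1/((66 + M(-2 - 1*7))*H) = 1/((66 + (4 + (-2 - 1*7)))*18) = 1/((66 + (4 + (-2 - 7)))*18) = 1/((66 + (4 - 9))*18) = 1/((66 - 5)*18) = 1/(61*18) = 1/1098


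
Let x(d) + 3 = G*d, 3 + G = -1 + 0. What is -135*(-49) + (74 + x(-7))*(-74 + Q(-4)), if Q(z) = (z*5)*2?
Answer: -4671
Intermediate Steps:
G = -4 (G = -3 + (-1 + 0) = -3 - 1 = -4)
x(d) = -3 - 4*d
Q(z) = 10*z (Q(z) = (5*z)*2 = 10*z)
-135*(-49) + (74 + x(-7))*(-74 + Q(-4)) = -135*(-49) + (74 + (-3 - 4*(-7)))*(-74 + 10*(-4)) = 6615 + (74 + (-3 + 28))*(-74 - 40) = 6615 + (74 + 25)*(-114) = 6615 + 99*(-114) = 6615 - 11286 = -4671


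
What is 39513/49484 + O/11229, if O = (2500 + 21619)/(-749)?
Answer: 331131411677/416186221164 ≈ 0.79563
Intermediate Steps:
O = -24119/749 (O = 24119*(-1/749) = -24119/749 ≈ -32.202)
39513/49484 + O/11229 = 39513/49484 - 24119/749/11229 = 39513*(1/49484) - 24119/749*1/11229 = 39513/49484 - 24119/8410521 = 331131411677/416186221164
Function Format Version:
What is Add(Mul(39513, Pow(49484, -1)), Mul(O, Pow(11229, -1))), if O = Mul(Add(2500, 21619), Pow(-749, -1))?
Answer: Rational(331131411677, 416186221164) ≈ 0.79563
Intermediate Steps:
O = Rational(-24119, 749) (O = Mul(24119, Rational(-1, 749)) = Rational(-24119, 749) ≈ -32.202)
Add(Mul(39513, Pow(49484, -1)), Mul(O, Pow(11229, -1))) = Add(Mul(39513, Pow(49484, -1)), Mul(Rational(-24119, 749), Pow(11229, -1))) = Add(Mul(39513, Rational(1, 49484)), Mul(Rational(-24119, 749), Rational(1, 11229))) = Add(Rational(39513, 49484), Rational(-24119, 8410521)) = Rational(331131411677, 416186221164)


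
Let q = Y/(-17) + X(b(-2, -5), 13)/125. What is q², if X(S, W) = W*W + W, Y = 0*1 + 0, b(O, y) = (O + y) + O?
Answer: 33124/15625 ≈ 2.1199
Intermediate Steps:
b(O, y) = y + 2*O
Y = 0 (Y = 0 + 0 = 0)
X(S, W) = W + W² (X(S, W) = W² + W = W + W²)
q = 182/125 (q = 0/(-17) + (13*(1 + 13))/125 = 0*(-1/17) + (13*14)*(1/125) = 0 + 182*(1/125) = 0 + 182/125 = 182/125 ≈ 1.4560)
q² = (182/125)² = 33124/15625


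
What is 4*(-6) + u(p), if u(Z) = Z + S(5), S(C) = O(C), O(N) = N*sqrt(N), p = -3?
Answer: -27 + 5*sqrt(5) ≈ -15.820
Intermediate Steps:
O(N) = N**(3/2)
S(C) = C**(3/2)
u(Z) = Z + 5*sqrt(5) (u(Z) = Z + 5**(3/2) = Z + 5*sqrt(5))
4*(-6) + u(p) = 4*(-6) + (-3 + 5*sqrt(5)) = -24 + (-3 + 5*sqrt(5)) = -27 + 5*sqrt(5)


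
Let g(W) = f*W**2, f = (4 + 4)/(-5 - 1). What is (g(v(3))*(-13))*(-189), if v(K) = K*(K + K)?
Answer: -1061424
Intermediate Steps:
f = -4/3 (f = 8/(-6) = 8*(-1/6) = -4/3 ≈ -1.3333)
v(K) = 2*K**2 (v(K) = K*(2*K) = 2*K**2)
g(W) = -4*W**2/3
(g(v(3))*(-13))*(-189) = (-4*(2*3**2)**2/3*(-13))*(-189) = (-4*(2*9)**2/3*(-13))*(-189) = (-4/3*18**2*(-13))*(-189) = (-4/3*324*(-13))*(-189) = -432*(-13)*(-189) = 5616*(-189) = -1061424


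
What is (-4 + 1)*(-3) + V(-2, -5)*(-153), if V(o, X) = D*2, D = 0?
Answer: 9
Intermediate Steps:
V(o, X) = 0 (V(o, X) = 0*2 = 0)
(-4 + 1)*(-3) + V(-2, -5)*(-153) = (-4 + 1)*(-3) + 0*(-153) = -3*(-3) + 0 = 9 + 0 = 9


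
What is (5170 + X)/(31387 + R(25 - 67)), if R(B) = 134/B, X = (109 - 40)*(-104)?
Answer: -21063/329530 ≈ -0.063918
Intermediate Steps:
X = -7176 (X = 69*(-104) = -7176)
(5170 + X)/(31387 + R(25 - 67)) = (5170 - 7176)/(31387 + 134/(25 - 67)) = -2006/(31387 + 134/(-42)) = -2006/(31387 + 134*(-1/42)) = -2006/(31387 - 67/21) = -2006/659060/21 = -2006*21/659060 = -21063/329530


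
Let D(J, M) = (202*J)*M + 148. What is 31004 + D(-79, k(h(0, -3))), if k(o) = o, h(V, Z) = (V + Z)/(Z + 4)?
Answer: 79026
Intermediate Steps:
h(V, Z) = (V + Z)/(4 + Z)
D(J, M) = 148 + 202*J*M (D(J, M) = 202*J*M + 148 = 148 + 202*J*M)
31004 + D(-79, k(h(0, -3))) = 31004 + (148 + 202*(-79)*((0 - 3)/(4 - 3))) = 31004 + (148 + 202*(-79)*(-3/1)) = 31004 + (148 + 202*(-79)*(1*(-3))) = 31004 + (148 + 202*(-79)*(-3)) = 31004 + (148 + 47874) = 31004 + 48022 = 79026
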